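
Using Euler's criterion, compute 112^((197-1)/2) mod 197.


p = 197 is prime and the exponent is (p-1)/2 = 98, so by Euler's criterion 112^98 = (112/197) = +1 or -1 mod 197.
Compute by square-and-multiply:
  98 = 64 + 32 + 2 (binary 1100010)
  Repeated squaring mod 197: 112^1 = 112, 112^2 = 133, 112^4 = 156, 112^8 = 105, 112^16 = 190, 112^32 = 49, 112^64 = 37
  112^98 = 112^64 * 112^32 * 112^2 = 37 * 49 * 133 mod 197
    37 * 49 = 1813 = 40 mod 197
    40 * 133 = 5320 = 1 mod 197
  112^98 = 1 mod 197
Result 1: 112 is a quadratic residue mod 197.
112^98 mod 197 = 1

1


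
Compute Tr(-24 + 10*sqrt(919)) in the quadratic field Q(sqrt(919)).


Tr(a + b*sqrt(d)) = (a + b*sqrt(d)) + (a - b*sqrt(d)) = 2a
= 2 * (-24)
= -48

-48


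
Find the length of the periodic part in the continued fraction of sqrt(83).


Run the CF algorithm for sqrt(83).
a_0 = floor(sqrt(83)) = 9; set m_0=0, q_0=1.
Recurrence: m' = q*a - m,  q' = (d - m'^2)/q,  a' = floor((a_0 + m')/q').
  step 1: m=9, q=2, a=9
  step 2: m=9, q=1, a=18
a_2 = 2*a_0 = 18, so the period closes here.
sqrt(83) = [9; 9, 18]
Period length = 2

2


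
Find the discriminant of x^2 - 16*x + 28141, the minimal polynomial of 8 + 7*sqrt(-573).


The element 8 + 7*sqrt(-573) has minimal polynomial:
x^2 - 16*x + 28141
Discriminant = (-16)^2 - 4*(28141)
= 256 - 112564
= -112308

-112308


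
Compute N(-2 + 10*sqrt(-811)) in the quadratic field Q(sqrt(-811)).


N(a + b*sqrt(d)) = a^2 - d*b^2
= (-2)^2 - (-811)*(10)^2
= 4 + 81100
= 81104

81104


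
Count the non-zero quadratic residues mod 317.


For prime p, the number of non-zero quadratic residues is (p-1)/2.
= (317-1)/2
= 158

158


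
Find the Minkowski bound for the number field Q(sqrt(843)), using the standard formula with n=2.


d = 843, d mod 4 = 3, so disc(K) = 4d = 3372; |disc(K)| = 3372
Real quadratic field, so n = 2, s = r2 = 0, r1 = 2
M = (n!/n^n) * (4/pi)^s * sqrt(|disc(K)|) = (2!/2^2) * (4/pi)^0 * sqrt(3372)
= 0.5 * 1.000000 * 58.068925
= 29.0345

29.0345


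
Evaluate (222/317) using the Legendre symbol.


p = 317 is prime, so compute (222/317) with the reciprocity algorithm (Jacobi-symbol steps: pull out 2s via (2/n), flip via reciprocity, reduce):
  pull out 2: (2/317) = -1  (since 317 mod 8 = 5)
  reciprocity: (111/317) -> +(317/111)
  reduce: (95/111)
  reciprocity: (95/111) -> -(111/95)
  reduce: (16/95)
  pull out 2: (2/95) = +1  (since 95 mod 8 = 7)
  pull out 2: (2/95) = +1  (since 95 mod 8 = 7)
  pull out 2: (2/95) = +1  (since 95 mod 8 = 7)
  pull out 2: (2/95) = +1  (since 95 mod 8 = 7)
  (1/95) = 1
Product of signs = 1
(222/317) = 1

1


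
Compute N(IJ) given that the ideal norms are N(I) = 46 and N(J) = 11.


N(IJ) = N(I) * N(J)
= 46 * 11
= 506

506


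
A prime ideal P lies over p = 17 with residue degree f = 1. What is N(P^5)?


N(P^a) = p^(a*f)
= 17^(5*1)
= 17^5
= 1419857

1419857


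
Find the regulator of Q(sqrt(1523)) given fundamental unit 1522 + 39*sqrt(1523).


epsilon = 1522 + 39*sqrt(1523)
= 3043.9997
R = ln(3043.9997)
= 8.0209

8.0209


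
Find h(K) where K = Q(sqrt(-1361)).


K = Q(sqrt(-1361)). d mod 4 = 3, so D = disc(K) = 4d = -5444
h(K) equals the number of primitive reduced positive-definite forms (a, b, c) = a*x^2 + b*x*y + c*y^2 with b^2 - 4ac = D,
where reduced means |b| <= a <= c, with b >= 0 whenever |b| = a or a = c, and primitive means gcd(a, b, c) = 1.
Reduced forces 3a^2 <= |D| = 5444, so 1 <= a <= 42; b must have the parity of D, and c = (b^2 - D)/(4a) must be an integer >= a.
Enumerate a = 1..42, b in [-a, a]:
  a=1: (1, 0, 1361)  [1]
  a=2: (2, 2, 681)  [1]
  a=3: (3, -2, 454), (3, 2, 454)  [2]
  a=4: none
  a=5: (5, -4, 273), (5, 4, 273)  [2]
  a=6: (6, -2, 227), (6, 2, 227)  [2]
  a=7: (7, -4, 195), (7, 4, 195)  [2]
  a=8: none
  a=9: (9, -8, 153), (9, 8, 153)  [2]
  a=10: (10, -6, 137), (10, 6, 137)  [2]
  a=11: (11, -10, 126), (11, 10, 126)  [2]
  a=12: none
  a=13: (13, -4, 105), (13, 4, 105)  [2]
  a=14: (14, -10, 99), (14, 10, 99)  [2]
  a=15: (15, -14, 94), (15, -4, 91), (15, 4, 91), (15, 14, 94)  [4]
  a=16: none
  a=17: (17, -8, 81), (17, 8, 81)  [2]
  a=18: (18, -10, 77), (18, 10, 77)  [2]
  a=19: (19, -16, 75), (19, 16, 75)  [2]
  a=20: none
  a=21: (21, -10, 66), (21, -4, 65), (21, 4, 65), (21, 10, 66)  [4]
  a=22: (22, -10, 63), (22, 10, 63)  [2]
  a=23..24: none
  a=25: (25, -16, 57), (25, 16, 57)  [2]
  a=26: (26, -22, 57), (26, 22, 57)  [2]
  a=27: (27, -8, 51), (27, 8, 51)  [2]
  a=28..29: none
  a=30: (30, -26, 51), (30, -14, 47), (30, 14, 47), (30, 26, 51)  [4]
  a=31..32: none
  a=33: (33, -32, 49), (33, -10, 42), (33, 10, 42), (33, 32, 49)  [4]
  a=34: (34, -26, 45), (34, 26, 45)  [2]
  a=35: (35, -24, 43), (35, -4, 39), (35, 4, 39), (35, 24, 43)  [4]
  a=36..37: none
  a=38: (38, -22, 39), (38, 22, 39)  [2]
  a=39..40: none
  a=41: (41, -38, 42), (41, 38, 42)  [2]
  a=42: none
Total reduced forms: 1 + 1 + 2 + 2 + 2 + 2 + 2 + 2 + 2 + 2 + 2 + 4 + 2 + 2 + 2 + 4 + 2 + 2 + 2 + 2 + 4 + 4 + 2 + 4 + 2 + 2 = 60
h = 60

60


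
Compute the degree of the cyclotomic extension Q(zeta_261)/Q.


The degree equals Euler's totient phi(261).
261 = 3^2 * 29
phi(261) = 168

168


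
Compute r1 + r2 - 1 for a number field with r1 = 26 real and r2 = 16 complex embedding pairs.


By Dirichlet's unit theorem:
rank = r1 + r2 - 1
= 26 + 16 - 1
= 41

41


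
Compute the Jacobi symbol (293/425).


Compute (293/425) via quadratic reciprocity:
  reciprocity: (293/425) -> +(425/293)
  reduce: (132/293)
  pull out 2: (2/293) = -1  (since 293 mod 8 = 5)
  pull out 2: (2/293) = -1  (since 293 mod 8 = 5)
  reciprocity: (33/293) -> +(293/33)
  reduce: (29/33)
  reciprocity: (29/33) -> +(33/29)
  reduce: (4/29)
  pull out 2: (2/29) = -1  (since 29 mod 8 = 5)
  pull out 2: (2/29) = -1  (since 29 mod 8 = 5)
  (1/29) = 1
Product of signs = 1

1


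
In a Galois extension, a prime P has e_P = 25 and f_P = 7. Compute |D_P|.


|D_P| = e * f
= 25 * 7
= 175

175


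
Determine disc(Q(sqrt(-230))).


For K = Q(sqrt(d)) with d squarefree: disc(K) = d if d = 1 mod 4, and disc(K) = 4d if d = 2 or 3 mod 4.
Here d = -230, and d mod 4 = 2.
d = 2 mod 4, not 1 (O_K = Z[sqrt(d)]), so disc(K) = 4d = 4 * (-230) = -920

-920


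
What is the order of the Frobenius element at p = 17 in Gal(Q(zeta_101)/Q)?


The Frobenius at p in Gal(Q(zeta_n)/Q) = (Z/nZ)* is the class of p, so its order is ord_101(17), the smallest k >= 1 with 17^k = 1 mod 101.
n = 101 = 101, phi(101) = 100; the order divides phi(n).
Divisors of 100: 1, 2, 4, 5, 10, 20, 25, 50, 100
Repeated squaring mod 101: 17^1 = 17, 17^2 = 87, 17^4 = 95, 17^8 = 36, 17^16 = 84, 17^32 = 87, 17^64 = 95
Test divisors in increasing order:
  k=1: 17^1 = 17 mod 101
  k=2: 17^2 = 87 mod 101
  k=4: 17^4 = 95 mod 101
  k=5: 17^5 = 95 * 17 = 100 mod 101
  k=10: 17^10 = 36 * 87 = 1 mod 101  <- first divisor giving 1
Order = 10

10


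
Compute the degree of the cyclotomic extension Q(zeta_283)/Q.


The degree equals Euler's totient phi(283).
283 = 283
phi(283) = 282

282


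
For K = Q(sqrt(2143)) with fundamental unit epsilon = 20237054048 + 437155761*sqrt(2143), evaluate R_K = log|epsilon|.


epsilon = 20237054048 + 437155761*sqrt(2143)
= 4.0474e+10
R = ln(4.0474e+10)
= 24.4239

24.4239


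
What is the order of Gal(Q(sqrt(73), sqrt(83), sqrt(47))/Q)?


The 3 square roots of distinct primes are multiplicatively independent over Q,
so [K:Q] = 2^3 and Gal(K/Q) is isomorphic to (Z/2Z)^3.
|Gal| = 2^3 = 8

8


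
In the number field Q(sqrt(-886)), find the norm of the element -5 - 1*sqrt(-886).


N(a + b*sqrt(d)) = a^2 - d*b^2
= (-5)^2 - (-886)*(-1)^2
= 25 + 886
= 911

911


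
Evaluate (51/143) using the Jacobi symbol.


Compute (51/143) via quadratic reciprocity:
  reciprocity: (51/143) -> -(143/51)
  reduce: (41/51)
  reciprocity: (41/51) -> +(51/41)
  reduce: (10/41)
  pull out 2: (2/41) = +1  (since 41 mod 8 = 1)
  reciprocity: (5/41) -> +(41/5)
  reduce: (1/5)
  (1/5) = 1
Product of signs = -1

-1


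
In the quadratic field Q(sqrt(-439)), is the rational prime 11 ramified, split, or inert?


K = Q(sqrt(-439)). Since d mod 4 = 1, disc(K) = -439.
Check p | disc: -439 mod 11 = 1.
p does not divide disc. Compute Legendre symbol (d/p):
1^((11-1)/2) mod 11 = 1
(d/p) = 1, so p splits: (p) = P*P' with e=1, f=1, g=2.
Therefore p is split.

split


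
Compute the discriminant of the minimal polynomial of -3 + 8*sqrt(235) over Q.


The element -3 + 8*sqrt(235) has minimal polynomial:
x^2 + 6*x - 15031
Discriminant = (6)^2 - 4*(-15031)
= 36 + 60124
= 60160

60160


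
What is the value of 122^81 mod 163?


p = 163 is prime and the exponent is (p-1)/2 = 81, so by Euler's criterion 122^81 = (122/163) = +1 or -1 mod 163.
Compute by square-and-multiply:
  81 = 64 + 16 + 1 (binary 1010001)
  Repeated squaring mod 163: 122^1 = 122, 122^2 = 51, 122^4 = 156, 122^8 = 49, 122^16 = 119, 122^32 = 143, 122^64 = 74
  122^81 = 122^64 * 122^16 * 122^1 = 74 * 119 * 122 mod 163
    74 * 119 = 8806 = 4 mod 163
    4 * 122 = 488 = 162 mod 163
  122^81 = 162 mod 163
Result 162 = p - 1 = -1 mod 163: 122 is a quadratic non-residue mod 163. As a residue in [0, p-1] the value is 162.
122^81 mod 163 = 162

162


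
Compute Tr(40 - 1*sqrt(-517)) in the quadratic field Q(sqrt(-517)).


Tr(a + b*sqrt(d)) = (a + b*sqrt(d)) + (a - b*sqrt(d)) = 2a
= 2 * (40)
= 80

80


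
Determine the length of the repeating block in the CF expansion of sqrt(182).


Run the CF algorithm for sqrt(182).
a_0 = floor(sqrt(182)) = 13; set m_0=0, q_0=1.
Recurrence: m' = q*a - m,  q' = (d - m'^2)/q,  a' = floor((a_0 + m')/q').
  step 1: m=13, q=13, a=2
  step 2: m=13, q=1, a=26
a_2 = 2*a_0 = 26, so the period closes here.
sqrt(182) = [13; 2, 26]
Period length = 2

2


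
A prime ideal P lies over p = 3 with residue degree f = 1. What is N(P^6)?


N(P^a) = p^(a*f)
= 3^(6*1)
= 3^6
= 729

729


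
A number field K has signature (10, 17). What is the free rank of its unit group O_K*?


By Dirichlet's unit theorem:
rank = r1 + r2 - 1
= 10 + 17 - 1
= 26

26


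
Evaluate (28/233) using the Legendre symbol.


p = 233 is prime, so compute (28/233) with the reciprocity algorithm (Jacobi-symbol steps: pull out 2s via (2/n), flip via reciprocity, reduce):
  pull out 2: (2/233) = +1  (since 233 mod 8 = 1)
  pull out 2: (2/233) = +1  (since 233 mod 8 = 1)
  reciprocity: (7/233) -> +(233/7)
  reduce: (2/7)
  pull out 2: (2/7) = +1  (since 7 mod 8 = 7)
  (1/7) = 1
Product of signs = 1
(28/233) = 1

1


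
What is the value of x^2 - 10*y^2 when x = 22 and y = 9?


x^2 - d*y^2
= 22^2 - 10*9^2
= 484 - 810
= -326

-326


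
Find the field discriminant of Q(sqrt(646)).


For K = Q(sqrt(d)) with d squarefree: disc(K) = d if d = 1 mod 4, and disc(K) = 4d if d = 2 or 3 mod 4.
Here d = 646, and d mod 4 = 2.
d = 2 mod 4, not 1 (O_K = Z[sqrt(d)]), so disc(K) = 4d = 4 * (646) = 2584

2584


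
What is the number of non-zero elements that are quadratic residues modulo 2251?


For prime p, the number of non-zero quadratic residues is (p-1)/2.
= (2251-1)/2
= 1125

1125


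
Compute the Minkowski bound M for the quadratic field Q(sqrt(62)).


d = 62, d mod 4 = 2, so disc(K) = 4d = 248; |disc(K)| = 248
Real quadratic field, so n = 2, s = r2 = 0, r1 = 2
M = (n!/n^n) * (4/pi)^s * sqrt(|disc(K)|) = (2!/2^2) * (4/pi)^0 * sqrt(248)
= 0.5 * 1.000000 * 15.748016
= 7.8740

7.8740


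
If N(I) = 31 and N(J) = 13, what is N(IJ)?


N(IJ) = N(I) * N(J)
= 31 * 13
= 403

403


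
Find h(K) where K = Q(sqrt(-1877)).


K = Q(sqrt(-1877)). d mod 4 = 3, so D = disc(K) = 4d = -7508
h(K) equals the number of primitive reduced positive-definite forms (a, b, c) = a*x^2 + b*x*y + c*y^2 with b^2 - 4ac = D,
where reduced means |b| <= a <= c, with b >= 0 whenever |b| = a or a = c, and primitive means gcd(a, b, c) = 1.
Reduced forces 3a^2 <= |D| = 7508, so 1 <= a <= 50; b must have the parity of D, and c = (b^2 - D)/(4a) must be an integer >= a.
Enumerate a = 1..50, b in [-a, a]:
  a=1: (1, 0, 1877)  [1]
  a=2: (2, 2, 939)  [1]
  a=3: (3, -2, 626), (3, 2, 626)  [2]
  a=4..5: none
  a=6: (6, -2, 313), (6, 2, 313)  [2]
  a=7..8: none
  a=9: (9, -4, 209), (9, 4, 209)  [2]
  a=10: none
  a=11: (11, -4, 171), (11, 4, 171)  [2]
  a=12..17: none
  a=18: (18, -14, 107), (18, 14, 107)  [2]
  a=19: (19, -4, 99), (19, 4, 99)  [2]
  a=20..21: none
  a=22: (22, -18, 89), (22, 18, 89)  [2]
  a=23: (23, -6, 82), (23, 6, 82)  [2]
  a=24..26: none
  a=27: (27, -22, 74), (27, 22, 74)  [2]
  a=28..30: none
  a=31: (31, -26, 66), (31, 26, 66)  [2]
  a=32: none
  a=33: (33, -26, 62), (33, -4, 57), (33, 4, 57), (33, 26, 62)  [4]
  a=34..36: none
  a=37: (37, -22, 54), (37, 22, 54)  [2]
  a=38: (38, -34, 57), (38, 34, 57)  [2]
  a=39..40: none
  a=41: (41, -6, 46), (41, 6, 46)  [2]
  a=42: none
  a=43: (43, -24, 47), (43, 24, 47)  [2]
  a=44..50: none
Total reduced forms: 1 + 1 + 2 + 2 + 2 + 2 + 2 + 2 + 2 + 2 + 2 + 2 + 4 + 2 + 2 + 2 + 2 = 34
h = 34

34


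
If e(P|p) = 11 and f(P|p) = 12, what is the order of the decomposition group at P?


|D_P| = e * f
= 11 * 12
= 132

132


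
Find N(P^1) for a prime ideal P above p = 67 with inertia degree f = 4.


N(P^a) = p^(a*f)
= 67^(1*4)
= 67^4
= 20151121

20151121


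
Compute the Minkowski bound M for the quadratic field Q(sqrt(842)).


d = 842, d mod 4 = 2, so disc(K) = 4d = 3368; |disc(K)| = 3368
Real quadratic field, so n = 2, s = r2 = 0, r1 = 2
M = (n!/n^n) * (4/pi)^s * sqrt(|disc(K)|) = (2!/2^2) * (4/pi)^0 * sqrt(3368)
= 0.5 * 1.000000 * 58.034473
= 29.0172

29.0172


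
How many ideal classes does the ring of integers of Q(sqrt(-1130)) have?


K = Q(sqrt(-1130)). d mod 4 = 2, so D = disc(K) = 4d = -4520
h(K) equals the number of primitive reduced positive-definite forms (a, b, c) = a*x^2 + b*x*y + c*y^2 with b^2 - 4ac = D,
where reduced means |b| <= a <= c, with b >= 0 whenever |b| = a or a = c, and primitive means gcd(a, b, c) = 1.
Reduced forces 3a^2 <= |D| = 4520, so 1 <= a <= 38; b must have the parity of D, and c = (b^2 - D)/(4a) must be an integer >= a.
Enumerate a = 1..38, b in [-a, a]:
  a=1: (1, 0, 1130)  [1]
  a=2: (2, 0, 565)  [1]
  a=3: (3, -2, 377), (3, 2, 377)  [2]
  a=4: none
  a=5: (5, 0, 226)  [1]
  a=6: (6, -4, 189), (6, 4, 189)  [2]
  a=7: (7, -4, 162), (7, 4, 162)  [2]
  a=8: none
  a=9: (9, -4, 126), (9, 4, 126)  [2]
  a=10: (10, 0, 113)  [1]
  a=11: (11, -10, 105), (11, 10, 105)  [2]
  a=12: none
  a=13: (13, -2, 87), (13, 2, 87)  [2]
  a=14: (14, -4, 81), (14, 4, 81)  [2]
  a=15: (15, -10, 77), (15, 10, 77)  [2]
  a=16: none
  a=17: (17, -6, 67), (17, 6, 67)  [2]
  a=18: (18, -4, 63), (18, 4, 63)  [2]
  a=19..20: none
  a=21: (21, -10, 55), (21, -4, 54), (21, 4, 54), (21, 10, 55)  [4]
  a=22: (22, -12, 53), (22, 12, 53)  [2]
  a=23..25: none
  a=26: (26, -24, 49), (26, 24, 49)  [2]
  a=27: (27, -4, 42), (27, 4, 42)  [2]
  a=28: none
  a=29: (29, -2, 39), (29, 2, 39)  [2]
  a=30: (30, -20, 41), (30, 20, 41)  [2]
  a=31..32: none
  a=33: (33, -32, 42), (33, -10, 35), (33, 10, 35), (33, 32, 42)  [4]
  a=34: (34, -28, 39), (34, 28, 39)  [2]
  a=35..38: none
Total reduced forms: 1 + 1 + 2 + 1 + 2 + 2 + 2 + 1 + 2 + 2 + 2 + 2 + 2 + 2 + 4 + 2 + 2 + 2 + 2 + 2 + 4 + 2 = 44
h = 44

44


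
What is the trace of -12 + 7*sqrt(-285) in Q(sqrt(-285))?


Tr(a + b*sqrt(d)) = (a + b*sqrt(d)) + (a - b*sqrt(d)) = 2a
= 2 * (-12)
= -24

-24


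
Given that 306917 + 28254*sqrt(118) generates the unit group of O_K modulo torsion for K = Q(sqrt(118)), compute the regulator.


epsilon = 306917 + 28254*sqrt(118)
= 613834.0000
R = ln(613834.0000)
= 13.3275

13.3275


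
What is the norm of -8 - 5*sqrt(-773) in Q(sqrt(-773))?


N(a + b*sqrt(d)) = a^2 - d*b^2
= (-8)^2 - (-773)*(-5)^2
= 64 + 19325
= 19389

19389


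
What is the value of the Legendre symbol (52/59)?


p = 59 is prime, so compute (52/59) with the reciprocity algorithm (Jacobi-symbol steps: pull out 2s via (2/n), flip via reciprocity, reduce):
  pull out 2: (2/59) = -1  (since 59 mod 8 = 3)
  pull out 2: (2/59) = -1  (since 59 mod 8 = 3)
  reciprocity: (13/59) -> +(59/13)
  reduce: (7/13)
  reciprocity: (7/13) -> +(13/7)
  reduce: (6/7)
  pull out 2: (2/7) = +1  (since 7 mod 8 = 7)
  reciprocity: (3/7) -> -(7/3)
  reduce: (1/3)
  (1/3) = 1
Product of signs = -1
(52/59) = -1

-1


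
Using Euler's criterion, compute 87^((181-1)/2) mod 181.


p = 181 is prime and the exponent is (p-1)/2 = 90, so by Euler's criterion 87^90 = (87/181) = +1 or -1 mod 181.
Compute by square-and-multiply:
  90 = 64 + 16 + 8 + 2 (binary 1011010)
  Repeated squaring mod 181: 87^1 = 87, 87^2 = 148, 87^4 = 3, 87^8 = 9, 87^16 = 81, 87^32 = 45, 87^64 = 34
  87^90 = 87^64 * 87^16 * 87^8 * 87^2 = 34 * 81 * 9 * 148 mod 181
    34 * 81 = 2754 = 39 mod 181
    39 * 9 = 351 = 170 mod 181
    170 * 148 = 25160 = 1 mod 181
  87^90 = 1 mod 181
Result 1: 87 is a quadratic residue mod 181.
87^90 mod 181 = 1

1


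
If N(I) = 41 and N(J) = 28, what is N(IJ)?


N(IJ) = N(I) * N(J)
= 41 * 28
= 1148

1148


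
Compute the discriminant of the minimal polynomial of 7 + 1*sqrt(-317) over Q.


The element 7 + 1*sqrt(-317) has minimal polynomial:
x^2 - 14*x + 366
Discriminant = (-14)^2 - 4*(366)
= 196 - 1464
= -1268

-1268


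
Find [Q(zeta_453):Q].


The degree equals Euler's totient phi(453).
453 = 3 * 151
phi(453) = 300

300


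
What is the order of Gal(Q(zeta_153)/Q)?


|Gal(Q(zeta_153)/Q)| = phi(153)
= 96

96


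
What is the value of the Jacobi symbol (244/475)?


Compute (244/475) via quadratic reciprocity:
  pull out 2: (2/475) = -1  (since 475 mod 8 = 3)
  pull out 2: (2/475) = -1  (since 475 mod 8 = 3)
  reciprocity: (61/475) -> +(475/61)
  reduce: (48/61)
  pull out 2: (2/61) = -1  (since 61 mod 8 = 5)
  pull out 2: (2/61) = -1  (since 61 mod 8 = 5)
  pull out 2: (2/61) = -1  (since 61 mod 8 = 5)
  pull out 2: (2/61) = -1  (since 61 mod 8 = 5)
  reciprocity: (3/61) -> +(61/3)
  reduce: (1/3)
  (1/3) = 1
Product of signs = 1

1


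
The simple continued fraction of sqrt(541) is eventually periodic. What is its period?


Run the CF algorithm for sqrt(541).
a_0 = floor(sqrt(541)) = 23; set m_0=0, q_0=1.
Recurrence: m' = q*a - m,  q' = (d - m'^2)/q,  a' = floor((a_0 + m')/q').
  step 1: m=23, q=12, a=3
  step 2: m=13, q=31, a=1
  step 3: m=18, q=7, a=5
  step 4: m=17, q=36, a=1
  step 5: m=19, q=5, a=8
  step 6: m=21, q=20, a=2
  step 7: m=19, q=9, a=4
  step 8: m=17, q=28, a=1
  step 9: m=11, q=15, a=2
  step 10: m=19, q=12, a=3
  step 11: m=17, q=21, a=1
  step 12: m=4, q=25, a=1
  step 13: m=21, q=4, a=11
  step 14: m=23, q=3, a=15
  step 15: m=22, q=19, a=2
  step 16: m=16, q=15, a=2
  step 17: m=14, q=23, a=1
  step 18: m=9, q=20, a=1
  step 19: m=11, q=21, a=1
  step 20: m=10, q=21, a=1
  step 21: m=11, q=20, a=1
  step 22: m=9, q=23, a=1
  step 23: m=14, q=15, a=2
  step 24: m=16, q=19, a=2
  step 25: m=22, q=3, a=15
  step 26: m=23, q=4, a=11
  step 27: m=21, q=25, a=1
  step 28: m=4, q=21, a=1
  step 29: m=17, q=12, a=3
  step 30: m=19, q=15, a=2
  step 31: m=11, q=28, a=1
  step 32: m=17, q=9, a=4
  step 33: m=19, q=20, a=2
  step 34: m=21, q=5, a=8
  step 35: m=19, q=36, a=1
  step 36: m=17, q=7, a=5
  step 37: m=18, q=31, a=1
  step 38: m=13, q=12, a=3
  step 39: m=23, q=1, a=46
a_39 = 2*a_0 = 46, so the period closes here.
sqrt(541) = [23; 3, 1, 5, 1, 8, 2, 4, 1, 2, 3, 1, 1, 11, 15, 2, 2, 1, 1, 1, 1, 1, 1, 2, 2, 15, 11, 1, 1, 3, 2, 1, 4, 2, 8, 1, 5, 1, 3, 46]
Period length = 39

39


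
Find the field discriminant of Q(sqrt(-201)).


For K = Q(sqrt(d)) with d squarefree: disc(K) = d if d = 1 mod 4, and disc(K) = 4d if d = 2 or 3 mod 4.
Here d = -201, and d mod 4 = 3.
d = 3 mod 4, not 1 (O_K = Z[sqrt(d)]), so disc(K) = 4d = 4 * (-201) = -804

-804


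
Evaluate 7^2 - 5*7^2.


x^2 - d*y^2
= 7^2 - 5*7^2
= 49 - 245
= -196

-196


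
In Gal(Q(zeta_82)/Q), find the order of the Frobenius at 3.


The Frobenius at p in Gal(Q(zeta_n)/Q) = (Z/nZ)* is the class of p, so its order is ord_82(3), the smallest k >= 1 with 3^k = 1 mod 82.
n = 82 = 2 * 41, phi(82) = 40; the order divides phi(n).
Divisors of 40: 1, 2, 4, 5, 8, 10, 20, 40
Repeated squaring mod 82: 3^1 = 3, 3^2 = 9, 3^4 = 81, 3^8 = 1, 3^16 = 1, 3^32 = 1
Test divisors in increasing order:
  k=1: 3^1 = 3 mod 82
  k=2: 3^2 = 9 mod 82
  k=4: 3^4 = 81 mod 82
  k=5: 3^5 = 81 * 3 = 79 mod 82
  k=8: 3^8 = 1 mod 82  <- first divisor giving 1
Order = 8

8


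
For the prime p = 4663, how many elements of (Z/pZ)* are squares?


For prime p, the number of non-zero quadratic residues is (p-1)/2.
= (4663-1)/2
= 2331

2331


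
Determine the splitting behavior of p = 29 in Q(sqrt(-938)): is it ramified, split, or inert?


K = Q(sqrt(-938)). Since d mod 4 = 2, disc(K) = -3752.
Check p | disc: -3752 mod 29 = 18.
p does not divide disc. Compute Legendre symbol (d/p):
19^((29-1)/2) mod 29 = -1
(d/p) = -1, so p is inert: (p) stays prime with e=1, f=2, g=1.
Therefore p is inert.

inert


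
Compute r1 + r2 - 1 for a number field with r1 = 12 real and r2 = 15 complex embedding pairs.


By Dirichlet's unit theorem:
rank = r1 + r2 - 1
= 12 + 15 - 1
= 26

26


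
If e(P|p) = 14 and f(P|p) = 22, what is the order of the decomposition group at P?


|D_P| = e * f
= 14 * 22
= 308

308


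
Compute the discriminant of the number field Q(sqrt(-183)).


For K = Q(sqrt(d)) with d squarefree: disc(K) = d if d = 1 mod 4, and disc(K) = 4d if d = 2 or 3 mod 4.
Here d = -183, and d mod 4 = 1.
d = 1 mod 4 (O_K = Z[(1+sqrt(d))/2]), so disc(K) = d = -183

-183


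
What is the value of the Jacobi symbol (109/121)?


Compute (109/121) via quadratic reciprocity:
  reciprocity: (109/121) -> +(121/109)
  reduce: (12/109)
  pull out 2: (2/109) = -1  (since 109 mod 8 = 5)
  pull out 2: (2/109) = -1  (since 109 mod 8 = 5)
  reciprocity: (3/109) -> +(109/3)
  reduce: (1/3)
  (1/3) = 1
Product of signs = 1

1


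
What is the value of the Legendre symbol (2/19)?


p = 19 is prime, so compute (2/19) with the reciprocity algorithm (Jacobi-symbol steps: pull out 2s via (2/n), flip via reciprocity, reduce):
  pull out 2: (2/19) = -1  (since 19 mod 8 = 3)
  (1/19) = 1
Product of signs = -1
(2/19) = -1

-1


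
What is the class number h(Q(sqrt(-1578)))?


K = Q(sqrt(-1578)). d mod 4 = 2, so D = disc(K) = 4d = -6312
h(K) equals the number of primitive reduced positive-definite forms (a, b, c) = a*x^2 + b*x*y + c*y^2 with b^2 - 4ac = D,
where reduced means |b| <= a <= c, with b >= 0 whenever |b| = a or a = c, and primitive means gcd(a, b, c) = 1.
Reduced forces 3a^2 <= |D| = 6312, so 1 <= a <= 45; b must have the parity of D, and c = (b^2 - D)/(4a) must be an integer >= a.
Enumerate a = 1..45, b in [-a, a]:
  a=1: (1, 0, 1578)  [1]
  a=2: (2, 0, 789)  [1]
  a=3: (3, 0, 526)  [1]
  a=4..5: none
  a=6: (6, 0, 263)  [1]
  a=7: (7, -4, 226), (7, 4, 226)  [2]
  a=8..13: none
  a=14: (14, -4, 113), (14, 4, 113)  [2]
  a=15..20: none
  a=21: (21, -18, 79), (21, 18, 79)  [2]
  a=22: none
  a=23: (23, -6, 69), (23, 6, 69)  [2]
  a=24..40: none
  a=41: (41, -24, 42), (41, 24, 42)  [2]
  a=42: none
  a=43: (43, -40, 46), (43, 40, 46)  [2]
  a=44..45: none
Total reduced forms: 1 + 1 + 1 + 1 + 2 + 2 + 2 + 2 + 2 + 2 = 16
h = 16

16


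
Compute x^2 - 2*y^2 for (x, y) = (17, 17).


x^2 - d*y^2
= 17^2 - 2*17^2
= 289 - 578
= -289

-289


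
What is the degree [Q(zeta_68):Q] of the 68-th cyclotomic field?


The degree equals Euler's totient phi(68).
68 = 2^2 * 17
phi(68) = 32

32


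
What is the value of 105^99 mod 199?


p = 199 is prime and the exponent is (p-1)/2 = 99, so by Euler's criterion 105^99 = (105/199) = +1 or -1 mod 199.
Compute by square-and-multiply:
  99 = 64 + 32 + 2 + 1 (binary 1100011)
  Repeated squaring mod 199: 105^1 = 105, 105^2 = 80, 105^4 = 32, 105^8 = 29, 105^16 = 45, 105^32 = 35, 105^64 = 31
  105^99 = 105^64 * 105^32 * 105^2 * 105^1 = 31 * 35 * 80 * 105 mod 199
    31 * 35 = 1085 = 90 mod 199
    90 * 80 = 7200 = 36 mod 199
    36 * 105 = 3780 = 198 mod 199
  105^99 = 198 mod 199
Result 198 = p - 1 = -1 mod 199: 105 is a quadratic non-residue mod 199. As a residue in [0, p-1] the value is 198.
105^99 mod 199 = 198

198


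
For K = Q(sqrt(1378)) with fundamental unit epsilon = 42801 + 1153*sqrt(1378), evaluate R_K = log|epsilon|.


epsilon = 42801 + 1153*sqrt(1378)
= 85602.0000
R = ln(85602.0000)
= 11.3575

11.3575


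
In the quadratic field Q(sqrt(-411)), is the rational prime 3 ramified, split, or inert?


K = Q(sqrt(-411)). Since d mod 4 = 1, disc(K) = -411.
Check p | disc: -411 mod 3 = 0.
p divides disc, so p ramifies: (p) = P^2 with e=2, f=1, g=1.
Therefore p is ramified.

ramified


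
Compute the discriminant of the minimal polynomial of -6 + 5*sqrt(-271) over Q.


The element -6 + 5*sqrt(-271) has minimal polynomial:
x^2 + 12*x + 6811
Discriminant = (12)^2 - 4*(6811)
= 144 - 27244
= -27100

-27100


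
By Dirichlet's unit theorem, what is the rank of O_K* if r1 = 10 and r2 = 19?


By Dirichlet's unit theorem:
rank = r1 + r2 - 1
= 10 + 19 - 1
= 28

28


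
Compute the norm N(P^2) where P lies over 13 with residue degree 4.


N(P^a) = p^(a*f)
= 13^(2*4)
= 13^8
= 815730721

815730721


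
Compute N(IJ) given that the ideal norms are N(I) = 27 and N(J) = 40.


N(IJ) = N(I) * N(J)
= 27 * 40
= 1080

1080


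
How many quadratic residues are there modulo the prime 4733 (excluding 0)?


For prime p, the number of non-zero quadratic residues is (p-1)/2.
= (4733-1)/2
= 2366

2366


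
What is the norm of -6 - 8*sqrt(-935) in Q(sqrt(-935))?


N(a + b*sqrt(d)) = a^2 - d*b^2
= (-6)^2 - (-935)*(-8)^2
= 36 + 59840
= 59876

59876


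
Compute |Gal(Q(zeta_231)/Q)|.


|Gal(Q(zeta_231)/Q)| = phi(231)
= 120

120


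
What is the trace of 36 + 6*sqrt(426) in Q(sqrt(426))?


Tr(a + b*sqrt(d)) = (a + b*sqrt(d)) + (a - b*sqrt(d)) = 2a
= 2 * (36)
= 72

72


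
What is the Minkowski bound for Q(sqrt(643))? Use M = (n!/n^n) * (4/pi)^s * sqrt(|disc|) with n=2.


d = 643, d mod 4 = 3, so disc(K) = 4d = 2572; |disc(K)| = 2572
Real quadratic field, so n = 2, s = r2 = 0, r1 = 2
M = (n!/n^n) * (4/pi)^s * sqrt(|disc(K)|) = (2!/2^2) * (4/pi)^0 * sqrt(2572)
= 0.5 * 1.000000 * 50.714889
= 25.3574

25.3574


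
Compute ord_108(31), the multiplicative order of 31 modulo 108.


We want ord_108(31), the smallest k >= 1 with 31^k = 1 mod 108.
n = 108 = 2^2 * 3^3, phi(108) = 36; the order divides phi(n).
Divisors of 36: 1, 2, 3, 4, 6, 9, 12, 18, 36
Repeated squaring mod 108: 31^1 = 31, 31^2 = 97, 31^4 = 13, 31^8 = 61, 31^16 = 49, 31^32 = 25
Test divisors in increasing order:
  k=1: 31^1 = 31 mod 108
  k=2: 31^2 = 97 mod 108
  k=3: 31^3 = 97 * 31 = 91 mod 108
  k=4: 31^4 = 13 mod 108
  k=6: 31^6 = 13 * 97 = 73 mod 108
  k=9: 31^9 = 61 * 31 = 55 mod 108
  k=12: 31^12 = 61 * 13 = 37 mod 108
  k=18: 31^18 = 49 * 97 = 1 mod 108  <- first divisor giving 1
Order = 18

18


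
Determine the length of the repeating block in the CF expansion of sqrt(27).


Run the CF algorithm for sqrt(27).
a_0 = floor(sqrt(27)) = 5; set m_0=0, q_0=1.
Recurrence: m' = q*a - m,  q' = (d - m'^2)/q,  a' = floor((a_0 + m')/q').
  step 1: m=5, q=2, a=5
  step 2: m=5, q=1, a=10
a_2 = 2*a_0 = 10, so the period closes here.
sqrt(27) = [5; 5, 10]
Period length = 2

2


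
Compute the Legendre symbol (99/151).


p = 151 is prime, so compute (99/151) with the reciprocity algorithm (Jacobi-symbol steps: pull out 2s via (2/n), flip via reciprocity, reduce):
  reciprocity: (99/151) -> -(151/99)
  reduce: (52/99)
  pull out 2: (2/99) = -1  (since 99 mod 8 = 3)
  pull out 2: (2/99) = -1  (since 99 mod 8 = 3)
  reciprocity: (13/99) -> +(99/13)
  reduce: (8/13)
  pull out 2: (2/13) = -1  (since 13 mod 8 = 5)
  pull out 2: (2/13) = -1  (since 13 mod 8 = 5)
  pull out 2: (2/13) = -1  (since 13 mod 8 = 5)
  (1/13) = 1
Product of signs = 1
(99/151) = 1

1


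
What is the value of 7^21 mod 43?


p = 43 is prime and the exponent is (p-1)/2 = 21, so by Euler's criterion 7^21 = (7/43) = +1 or -1 mod 43.
Compute by square-and-multiply:
  21 = 16 + 4 + 1 (binary 10101)
  Repeated squaring mod 43: 7^1 = 7, 7^2 = 6, 7^4 = 36, 7^8 = 6, 7^16 = 36
  7^21 = 7^16 * 7^4 * 7^1 = 36 * 36 * 7 mod 43
    36 * 36 = 1296 = 6 mod 43
    6 * 7 = 42 = 42 mod 43
  7^21 = 42 mod 43
Result 42 = p - 1 = -1 mod 43: 7 is a quadratic non-residue mod 43. As a residue in [0, p-1] the value is 42.
7^21 mod 43 = 42

42


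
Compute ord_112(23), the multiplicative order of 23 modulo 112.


We want ord_112(23), the smallest k >= 1 with 23^k = 1 mod 112.
n = 112 = 2^4 * 7, phi(112) = 48; the order divides phi(n).
Divisors of 48: 1, 2, 3, 4, 6, 8, 12, 16, 24, 48
Repeated squaring mod 112: 23^1 = 23, 23^2 = 81, 23^4 = 65, 23^8 = 81, 23^16 = 65, 23^32 = 81
Test divisors in increasing order:
  k=1: 23^1 = 23 mod 112
  k=2: 23^2 = 81 mod 112
  k=3: 23^3 = 81 * 23 = 71 mod 112
  k=4: 23^4 = 65 mod 112
  k=6: 23^6 = 65 * 81 = 1 mod 112  <- first divisor giving 1
Order = 6

6


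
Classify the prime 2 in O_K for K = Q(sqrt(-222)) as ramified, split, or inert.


K = Q(sqrt(-222)). Since d mod 4 = 2, disc(K) = -888.
Check p | disc: -888 mod 2 = 0.
p divides disc, so p ramifies: (p) = P^2 with e=2, f=1, g=1.
Therefore p is ramified.

ramified


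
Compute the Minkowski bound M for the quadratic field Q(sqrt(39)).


d = 39, d mod 4 = 3, so disc(K) = 4d = 156; |disc(K)| = 156
Real quadratic field, so n = 2, s = r2 = 0, r1 = 2
M = (n!/n^n) * (4/pi)^s * sqrt(|disc(K)|) = (2!/2^2) * (4/pi)^0 * sqrt(156)
= 0.5 * 1.000000 * 12.489996
= 6.2450

6.2450


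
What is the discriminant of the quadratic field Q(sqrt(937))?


For K = Q(sqrt(d)) with d squarefree: disc(K) = d if d = 1 mod 4, and disc(K) = 4d if d = 2 or 3 mod 4.
Here d = 937, and d mod 4 = 1.
d = 1 mod 4 (O_K = Z[(1+sqrt(d))/2]), so disc(K) = d = 937

937


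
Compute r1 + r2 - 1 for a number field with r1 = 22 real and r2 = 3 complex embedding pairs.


By Dirichlet's unit theorem:
rank = r1 + r2 - 1
= 22 + 3 - 1
= 24

24


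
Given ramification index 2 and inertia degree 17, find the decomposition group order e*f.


|D_P| = e * f
= 2 * 17
= 34

34


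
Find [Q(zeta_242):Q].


The degree equals Euler's totient phi(242).
242 = 2 * 11^2
phi(242) = 110

110


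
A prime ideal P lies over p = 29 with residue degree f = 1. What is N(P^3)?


N(P^a) = p^(a*f)
= 29^(3*1)
= 29^3
= 24389

24389


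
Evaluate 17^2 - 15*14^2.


x^2 - d*y^2
= 17^2 - 15*14^2
= 289 - 2940
= -2651

-2651


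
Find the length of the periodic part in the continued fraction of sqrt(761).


Run the CF algorithm for sqrt(761).
a_0 = floor(sqrt(761)) = 27; set m_0=0, q_0=1.
Recurrence: m' = q*a - m,  q' = (d - m'^2)/q,  a' = floor((a_0 + m')/q').
  step 1: m=27, q=32, a=1
  step 2: m=5, q=23, a=1
  step 3: m=18, q=19, a=2
  step 4: m=20, q=19, a=2
  step 5: m=18, q=23, a=1
  step 6: m=5, q=32, a=1
  step 7: m=27, q=1, a=54
a_7 = 2*a_0 = 54, so the period closes here.
sqrt(761) = [27; 1, 1, 2, 2, 1, 1, 54]
Period length = 7

7


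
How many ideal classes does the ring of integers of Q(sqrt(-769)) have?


K = Q(sqrt(-769)). d mod 4 = 3, so D = disc(K) = 4d = -3076
h(K) equals the number of primitive reduced positive-definite forms (a, b, c) = a*x^2 + b*x*y + c*y^2 with b^2 - 4ac = D,
where reduced means |b| <= a <= c, with b >= 0 whenever |b| = a or a = c, and primitive means gcd(a, b, c) = 1.
Reduced forces 3a^2 <= |D| = 3076, so 1 <= a <= 32; b must have the parity of D, and c = (b^2 - D)/(4a) must be an integer >= a.
Enumerate a = 1..32, b in [-a, a]:
  a=1: (1, 0, 769)  [1]
  a=2: (2, 2, 385)  [1]
  a=3..4: none
  a=5: (5, -2, 154), (5, 2, 154)  [2]
  a=6: none
  a=7: (7, -2, 110), (7, 2, 110)  [2]
  a=8..9: none
  a=10: (10, -2, 77), (10, 2, 77)  [2]
  a=11: (11, -2, 70), (11, 2, 70)  [2]
  a=12..13: none
  a=14: (14, -2, 55), (14, 2, 55)  [2]
  a=15..16: none
  a=17: (17, -16, 49), (17, 16, 49)  [2]
  a=18..21: none
  a=22: (22, -2, 35), (22, 2, 35)  [2]
  a=23: (23, -12, 35), (23, 12, 35)  [2]
  a=24: none
  a=25: (25, -18, 34), (25, 18, 34)  [2]
  a=26..32: none
Total reduced forms: 1 + 1 + 2 + 2 + 2 + 2 + 2 + 2 + 2 + 2 + 2 = 20
h = 20

20


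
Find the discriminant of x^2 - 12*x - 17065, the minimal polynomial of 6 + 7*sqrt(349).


The element 6 + 7*sqrt(349) has minimal polynomial:
x^2 - 12*x - 17065
Discriminant = (-12)^2 - 4*(-17065)
= 144 + 68260
= 68404

68404


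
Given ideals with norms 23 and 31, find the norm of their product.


N(IJ) = N(I) * N(J)
= 23 * 31
= 713

713


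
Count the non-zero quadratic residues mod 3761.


For prime p, the number of non-zero quadratic residues is (p-1)/2.
= (3761-1)/2
= 1880

1880


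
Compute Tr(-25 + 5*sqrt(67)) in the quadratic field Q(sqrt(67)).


Tr(a + b*sqrt(d)) = (a + b*sqrt(d)) + (a - b*sqrt(d)) = 2a
= 2 * (-25)
= -50

-50


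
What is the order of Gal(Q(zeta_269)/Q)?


|Gal(Q(zeta_269)/Q)| = phi(269)
= 268

268


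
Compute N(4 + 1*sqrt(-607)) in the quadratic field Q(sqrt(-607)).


N(a + b*sqrt(d)) = a^2 - d*b^2
= (4)^2 - (-607)*(1)^2
= 16 + 607
= 623

623


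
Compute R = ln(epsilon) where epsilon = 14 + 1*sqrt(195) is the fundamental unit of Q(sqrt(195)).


epsilon = 14 + 1*sqrt(195)
= 27.9642
R = ln(27.9642)
= 3.3309

3.3309


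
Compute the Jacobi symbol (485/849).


Compute (485/849) via quadratic reciprocity:
  reciprocity: (485/849) -> +(849/485)
  reduce: (364/485)
  pull out 2: (2/485) = -1  (since 485 mod 8 = 5)
  pull out 2: (2/485) = -1  (since 485 mod 8 = 5)
  reciprocity: (91/485) -> +(485/91)
  reduce: (30/91)
  pull out 2: (2/91) = -1  (since 91 mod 8 = 3)
  reciprocity: (15/91) -> -(91/15)
  reduce: (1/15)
  (1/15) = 1
Product of signs = 1

1


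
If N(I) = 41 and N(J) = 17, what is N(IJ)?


N(IJ) = N(I) * N(J)
= 41 * 17
= 697

697


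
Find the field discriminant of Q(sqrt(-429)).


For K = Q(sqrt(d)) with d squarefree: disc(K) = d if d = 1 mod 4, and disc(K) = 4d if d = 2 or 3 mod 4.
Here d = -429, and d mod 4 = 3.
d = 3 mod 4, not 1 (O_K = Z[sqrt(d)]), so disc(K) = 4d = 4 * (-429) = -1716

-1716


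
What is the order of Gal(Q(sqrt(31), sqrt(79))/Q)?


The 2 square roots of distinct primes are multiplicatively independent over Q,
so [K:Q] = 2^2 and Gal(K/Q) is isomorphic to (Z/2Z)^2.
|Gal| = 2^2 = 4

4


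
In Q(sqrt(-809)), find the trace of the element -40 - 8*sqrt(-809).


Tr(a + b*sqrt(d)) = (a + b*sqrt(d)) + (a - b*sqrt(d)) = 2a
= 2 * (-40)
= -80

-80


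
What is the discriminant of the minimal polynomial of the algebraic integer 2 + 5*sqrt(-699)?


The element 2 + 5*sqrt(-699) has minimal polynomial:
x^2 - 4*x + 17479
Discriminant = (-4)^2 - 4*(17479)
= 16 - 69916
= -69900

-69900


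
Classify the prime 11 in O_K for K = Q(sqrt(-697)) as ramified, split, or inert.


K = Q(sqrt(-697)). Since d mod 4 = 3, disc(K) = -2788.
Check p | disc: -2788 mod 11 = 6.
p does not divide disc. Compute Legendre symbol (d/p):
7^((11-1)/2) mod 11 = -1
(d/p) = -1, so p is inert: (p) stays prime with e=1, f=2, g=1.
Therefore p is inert.

inert


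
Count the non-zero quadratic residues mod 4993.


For prime p, the number of non-zero quadratic residues is (p-1)/2.
= (4993-1)/2
= 2496

2496


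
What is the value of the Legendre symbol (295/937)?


p = 937 is prime, so compute (295/937) with the reciprocity algorithm (Jacobi-symbol steps: pull out 2s via (2/n), flip via reciprocity, reduce):
  reciprocity: (295/937) -> +(937/295)
  reduce: (52/295)
  pull out 2: (2/295) = +1  (since 295 mod 8 = 7)
  pull out 2: (2/295) = +1  (since 295 mod 8 = 7)
  reciprocity: (13/295) -> +(295/13)
  reduce: (9/13)
  reciprocity: (9/13) -> +(13/9)
  reduce: (4/9)
  pull out 2: (2/9) = +1  (since 9 mod 8 = 1)
  pull out 2: (2/9) = +1  (since 9 mod 8 = 1)
  (1/9) = 1
Product of signs = 1
(295/937) = 1

1


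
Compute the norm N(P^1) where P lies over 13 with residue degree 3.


N(P^a) = p^(a*f)
= 13^(1*3)
= 13^3
= 2197

2197


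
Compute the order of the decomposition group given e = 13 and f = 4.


|D_P| = e * f
= 13 * 4
= 52

52


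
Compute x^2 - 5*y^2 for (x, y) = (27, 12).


x^2 - d*y^2
= 27^2 - 5*12^2
= 729 - 720
= 9

9


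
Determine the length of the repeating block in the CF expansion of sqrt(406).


Run the CF algorithm for sqrt(406).
a_0 = floor(sqrt(406)) = 20; set m_0=0, q_0=1.
Recurrence: m' = q*a - m,  q' = (d - m'^2)/q,  a' = floor((a_0 + m')/q').
  step 1: m=20, q=6, a=6
  step 2: m=16, q=25, a=1
  step 3: m=9, q=13, a=2
  step 4: m=17, q=9, a=4
  step 5: m=19, q=5, a=7
  step 6: m=16, q=30, a=1
  step 7: m=14, q=7, a=4
  step 8: m=14, q=30, a=1
  step 9: m=16, q=5, a=7
  step 10: m=19, q=9, a=4
  step 11: m=17, q=13, a=2
  step 12: m=9, q=25, a=1
  step 13: m=16, q=6, a=6
  step 14: m=20, q=1, a=40
a_14 = 2*a_0 = 40, so the period closes here.
sqrt(406) = [20; 6, 1, 2, 4, 7, 1, 4, 1, 7, 4, 2, 1, 6, 40]
Period length = 14

14


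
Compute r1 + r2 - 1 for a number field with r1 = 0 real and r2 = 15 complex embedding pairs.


By Dirichlet's unit theorem:
rank = r1 + r2 - 1
= 0 + 15 - 1
= 14

14


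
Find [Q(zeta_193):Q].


The degree equals Euler's totient phi(193).
193 = 193
phi(193) = 192

192


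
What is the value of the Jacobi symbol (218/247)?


Compute (218/247) via quadratic reciprocity:
  pull out 2: (2/247) = +1  (since 247 mod 8 = 7)
  reciprocity: (109/247) -> +(247/109)
  reduce: (29/109)
  reciprocity: (29/109) -> +(109/29)
  reduce: (22/29)
  pull out 2: (2/29) = -1  (since 29 mod 8 = 5)
  reciprocity: (11/29) -> +(29/11)
  reduce: (7/11)
  reciprocity: (7/11) -> -(11/7)
  reduce: (4/7)
  pull out 2: (2/7) = +1  (since 7 mod 8 = 7)
  pull out 2: (2/7) = +1  (since 7 mod 8 = 7)
  (1/7) = 1
Product of signs = 1

1


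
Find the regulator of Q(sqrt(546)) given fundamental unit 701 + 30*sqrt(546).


epsilon = 701 + 30*sqrt(546)
= 1401.9993
R = ln(1401.9993)
= 7.2457

7.2457


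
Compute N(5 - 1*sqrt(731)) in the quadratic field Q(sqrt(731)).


N(a + b*sqrt(d)) = a^2 - d*b^2
= (5)^2 - (731)*(-1)^2
= 25 - 731
= -706

-706


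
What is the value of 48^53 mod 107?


p = 107 is prime and the exponent is (p-1)/2 = 53, so by Euler's criterion 48^53 = (48/107) = +1 or -1 mod 107.
Compute by square-and-multiply:
  53 = 32 + 16 + 4 + 1 (binary 110101)
  Repeated squaring mod 107: 48^1 = 48, 48^2 = 57, 48^4 = 39, 48^8 = 23, 48^16 = 101, 48^32 = 36
  48^53 = 48^32 * 48^16 * 48^4 * 48^1 = 36 * 101 * 39 * 48 mod 107
    36 * 101 = 3636 = 105 mod 107
    105 * 39 = 4095 = 29 mod 107
    29 * 48 = 1392 = 1 mod 107
  48^53 = 1 mod 107
Result 1: 48 is a quadratic residue mod 107.
48^53 mod 107 = 1

1


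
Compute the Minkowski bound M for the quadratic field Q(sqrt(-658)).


d = -658, d mod 4 = 2, so disc(K) = 4d = -2632; |disc(K)| = 2632
Imaginary quadratic field, so n = 2, s = r2 = 1, r1 = 0
M = (n!/n^n) * (4/pi)^s * sqrt(|disc(K)|) = (2!/2^2) * (4/pi)^1 * sqrt(2632)
= 0.5 * 1.273240 * 51.303021
= 32.6605

32.6605


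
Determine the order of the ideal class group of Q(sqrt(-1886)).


K = Q(sqrt(-1886)). d mod 4 = 2, so D = disc(K) = 4d = -7544
h(K) equals the number of primitive reduced positive-definite forms (a, b, c) = a*x^2 + b*x*y + c*y^2 with b^2 - 4ac = D,
where reduced means |b| <= a <= c, with b >= 0 whenever |b| = a or a = c, and primitive means gcd(a, b, c) = 1.
Reduced forces 3a^2 <= |D| = 7544, so 1 <= a <= 50; b must have the parity of D, and c = (b^2 - D)/(4a) must be an integer >= a.
Enumerate a = 1..50, b in [-a, a]:
  a=1: (1, 0, 1886)  [1]
  a=2: (2, 0, 943)  [1]
  a=3: (3, -2, 629), (3, 2, 629)  [2]
  a=4: none
  a=5: (5, -4, 378), (5, 4, 378)  [2]
  a=6: (6, -4, 315), (6, 4, 315)  [2]
  a=7: (7, -4, 270), (7, 4, 270)  [2]
  a=8: none
  a=9: (9, -4, 210), (9, 4, 210)  [2]
  a=10: (10, -4, 189), (10, 4, 189)  [2]
  a=11..12: none
  a=13: (13, -10, 147), (13, 10, 147)  [2]
  a=14: (14, -4, 135), (14, 4, 135)  [2]
  a=15: (15, -14, 129), (15, -4, 126), (15, 4, 126), (15, 14, 129)  [4]
  a=16: none
  a=17: (17, -2, 111), (17, 2, 111)  [2]
  a=18: (18, -4, 105), (18, 4, 105)  [2]
  a=19..20: none
  a=21: (21, -10, 91), (21, -4, 90), (21, 4, 90), (21, 10, 91)  [4]
  a=22: none
  a=23: (23, 0, 82)  [1]
  a=24: none
  a=25: (25, -16, 78), (25, 16, 78)  [2]
  a=26: (26, -16, 75), (26, 16, 75)  [2]
  a=27: (27, -4, 70), (27, 4, 70)  [2]
  a=28: none
  a=29: (29, -24, 70), (29, 24, 70)  [2]
  a=30: (30, -16, 65), (30, -4, 63), (30, 4, 63), (30, 16, 65)  [4]
  a=31: (31, -12, 62), (31, 12, 62)  [2]
  a=32..33: none
  a=34: (34, -32, 63), (34, 32, 63)  [2]
  a=35: (35, -24, 58), (35, -4, 54), (35, 4, 54), (35, 24, 58)  [4]
  a=36: none
  a=37: (37, -2, 51), (37, 2, 51)  [2]
  a=38: none
  a=39: (39, -16, 50), (39, -10, 49), (39, 10, 49), (39, 16, 50)  [4]
  a=40: none
  a=41: (41, 0, 46)  [1]
  a=42: (42, -32, 51), (42, -4, 45), (42, 4, 45), (42, 32, 51)  [4]
  a=43: (43, -14, 45), (43, 14, 45)  [2]
  a=44..50: none
Total reduced forms: 1 + 1 + 2 + 2 + 2 + 2 + 2 + 2 + 2 + 2 + 4 + 2 + 2 + 4 + 1 + 2 + 2 + 2 + 2 + 4 + 2 + 2 + 4 + 2 + 4 + 1 + 4 + 2 = 64
h = 64

64
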